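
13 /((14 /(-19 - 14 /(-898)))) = -55406 /3143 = -17.63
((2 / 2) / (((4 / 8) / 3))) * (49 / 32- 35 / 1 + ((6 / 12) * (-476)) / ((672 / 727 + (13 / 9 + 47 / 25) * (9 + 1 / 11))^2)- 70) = -6461052279801 / 10382794816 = -622.28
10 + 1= 11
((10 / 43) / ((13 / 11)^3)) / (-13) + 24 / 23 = 29168822 / 28246829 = 1.03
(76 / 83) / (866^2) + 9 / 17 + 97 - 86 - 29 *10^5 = -767183189028625 / 264546979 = -2899988.47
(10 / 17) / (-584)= -5 / 4964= -0.00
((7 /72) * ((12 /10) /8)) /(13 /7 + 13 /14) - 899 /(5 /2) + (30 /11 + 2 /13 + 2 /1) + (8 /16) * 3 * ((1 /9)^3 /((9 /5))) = -8874651431 /25019280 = -354.71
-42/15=-2.80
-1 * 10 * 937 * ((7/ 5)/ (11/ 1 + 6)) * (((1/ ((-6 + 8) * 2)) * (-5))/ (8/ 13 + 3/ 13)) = 426335/ 374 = 1139.93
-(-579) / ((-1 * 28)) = -579 / 28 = -20.68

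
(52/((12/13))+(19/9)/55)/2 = 13952/495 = 28.19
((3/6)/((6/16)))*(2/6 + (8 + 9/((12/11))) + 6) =271/9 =30.11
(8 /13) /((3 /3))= 8 /13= 0.62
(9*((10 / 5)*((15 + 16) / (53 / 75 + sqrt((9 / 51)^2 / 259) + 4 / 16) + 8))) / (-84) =-373652310378 / 43152144133 + 213435000*sqrt(259) / 43152144133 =-8.58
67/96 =0.70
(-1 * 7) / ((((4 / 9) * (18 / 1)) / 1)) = -7 / 8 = -0.88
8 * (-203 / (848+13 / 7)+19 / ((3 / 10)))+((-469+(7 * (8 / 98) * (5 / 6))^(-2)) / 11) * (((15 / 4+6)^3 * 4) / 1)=-156080.55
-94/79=-1.19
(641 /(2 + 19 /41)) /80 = 26281 /8080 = 3.25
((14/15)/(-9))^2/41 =196/747225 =0.00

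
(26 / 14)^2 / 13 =13 / 49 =0.27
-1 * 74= -74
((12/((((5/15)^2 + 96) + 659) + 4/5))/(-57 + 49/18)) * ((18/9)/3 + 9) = -0.00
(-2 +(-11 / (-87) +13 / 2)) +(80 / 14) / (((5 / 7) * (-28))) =5287 / 1218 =4.34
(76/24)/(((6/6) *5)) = 19/30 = 0.63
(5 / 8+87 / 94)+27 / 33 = 2.37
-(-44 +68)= -24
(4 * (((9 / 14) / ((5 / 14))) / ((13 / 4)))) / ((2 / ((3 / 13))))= 216 / 845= 0.26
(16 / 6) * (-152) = -1216 / 3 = -405.33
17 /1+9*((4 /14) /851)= 17.00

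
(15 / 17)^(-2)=289 / 225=1.28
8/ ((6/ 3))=4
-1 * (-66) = 66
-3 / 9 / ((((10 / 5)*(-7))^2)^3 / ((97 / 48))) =-97 / 1084253184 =-0.00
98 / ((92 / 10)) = 245 / 23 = 10.65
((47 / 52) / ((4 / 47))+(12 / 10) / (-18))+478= 1524287 / 3120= 488.55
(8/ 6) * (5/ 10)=2/ 3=0.67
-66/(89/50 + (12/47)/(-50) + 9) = -6.13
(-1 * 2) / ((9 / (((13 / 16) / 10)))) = -13 / 720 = -0.02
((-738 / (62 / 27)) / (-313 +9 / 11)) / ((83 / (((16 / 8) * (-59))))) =-6465987 / 4417841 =-1.46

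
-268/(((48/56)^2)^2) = -160867/324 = -496.50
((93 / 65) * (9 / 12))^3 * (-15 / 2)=-65152917 / 7030400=-9.27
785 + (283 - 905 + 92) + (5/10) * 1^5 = 511/2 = 255.50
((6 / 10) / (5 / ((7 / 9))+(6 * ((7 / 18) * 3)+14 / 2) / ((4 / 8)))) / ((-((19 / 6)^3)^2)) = -0.00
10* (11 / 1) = 110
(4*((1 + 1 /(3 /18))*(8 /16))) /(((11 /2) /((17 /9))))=476 /99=4.81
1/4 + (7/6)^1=17/12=1.42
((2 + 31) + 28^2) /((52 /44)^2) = 98857 /169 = 584.95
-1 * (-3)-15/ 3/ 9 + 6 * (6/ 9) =6.44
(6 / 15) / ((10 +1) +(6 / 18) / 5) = 3 / 83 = 0.04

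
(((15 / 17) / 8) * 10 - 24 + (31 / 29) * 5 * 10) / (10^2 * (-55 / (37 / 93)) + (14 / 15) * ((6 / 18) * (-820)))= -20062251 / 9245627344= -0.00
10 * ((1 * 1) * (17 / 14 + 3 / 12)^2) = 8405 / 392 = 21.44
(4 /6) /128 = 1 /192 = 0.01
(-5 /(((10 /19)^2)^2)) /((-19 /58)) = 198911 /1000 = 198.91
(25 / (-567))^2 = 625 / 321489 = 0.00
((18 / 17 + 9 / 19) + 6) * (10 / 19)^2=243300 / 116603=2.09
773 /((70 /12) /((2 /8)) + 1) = 2319 /73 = 31.77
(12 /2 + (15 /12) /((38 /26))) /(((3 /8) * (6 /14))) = 42.65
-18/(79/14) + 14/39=-8722/3081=-2.83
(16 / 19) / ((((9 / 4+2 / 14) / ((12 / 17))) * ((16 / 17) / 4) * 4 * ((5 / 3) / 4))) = 4032 / 6365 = 0.63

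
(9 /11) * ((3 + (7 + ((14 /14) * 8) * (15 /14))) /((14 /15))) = 8775 /539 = 16.28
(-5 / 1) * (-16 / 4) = 20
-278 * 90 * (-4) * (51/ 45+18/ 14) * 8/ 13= 13557504/ 91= 148983.56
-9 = -9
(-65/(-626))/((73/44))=1430/22849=0.06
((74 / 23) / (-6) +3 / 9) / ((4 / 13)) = -91 / 138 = -0.66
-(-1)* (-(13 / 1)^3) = -2197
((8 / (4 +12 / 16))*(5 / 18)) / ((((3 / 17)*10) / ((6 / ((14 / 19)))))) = 136 / 63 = 2.16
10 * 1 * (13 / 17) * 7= 910 / 17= 53.53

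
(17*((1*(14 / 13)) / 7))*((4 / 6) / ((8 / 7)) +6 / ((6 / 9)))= 1955 / 78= 25.06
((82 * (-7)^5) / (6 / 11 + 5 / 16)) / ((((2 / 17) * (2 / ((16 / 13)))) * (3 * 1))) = -16493986432 / 5889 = -2800812.78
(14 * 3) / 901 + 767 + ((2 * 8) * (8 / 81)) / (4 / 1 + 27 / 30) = 2744164901 / 3576069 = 767.37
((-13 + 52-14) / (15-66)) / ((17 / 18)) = -0.52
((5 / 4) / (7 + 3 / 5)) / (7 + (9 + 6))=25 / 3344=0.01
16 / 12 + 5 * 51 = 769 / 3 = 256.33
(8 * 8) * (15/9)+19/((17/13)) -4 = 5977/51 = 117.20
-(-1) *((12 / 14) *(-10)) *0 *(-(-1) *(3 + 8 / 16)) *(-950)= 0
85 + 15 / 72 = 2045 / 24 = 85.21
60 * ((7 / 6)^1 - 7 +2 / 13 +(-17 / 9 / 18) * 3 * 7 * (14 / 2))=-148160 / 117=-1266.32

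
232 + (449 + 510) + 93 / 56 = 66789 / 56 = 1192.66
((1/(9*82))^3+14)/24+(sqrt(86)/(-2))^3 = -99.11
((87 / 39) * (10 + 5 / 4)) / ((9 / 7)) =1015 / 52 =19.52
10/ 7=1.43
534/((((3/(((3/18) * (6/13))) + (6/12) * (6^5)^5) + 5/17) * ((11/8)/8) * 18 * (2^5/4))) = 3026/1993673948098820314503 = 0.00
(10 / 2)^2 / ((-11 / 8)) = -200 / 11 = -18.18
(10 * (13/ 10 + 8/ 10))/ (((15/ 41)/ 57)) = 16359/ 5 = 3271.80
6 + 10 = 16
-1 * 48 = -48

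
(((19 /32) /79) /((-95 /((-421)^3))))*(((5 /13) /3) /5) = 74618461 /492960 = 151.37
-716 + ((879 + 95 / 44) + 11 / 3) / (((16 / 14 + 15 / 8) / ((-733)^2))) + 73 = 878548820651 / 5577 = 157530719.14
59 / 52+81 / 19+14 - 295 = -275.60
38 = 38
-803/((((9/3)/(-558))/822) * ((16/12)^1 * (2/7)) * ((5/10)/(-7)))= -4511881143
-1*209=-209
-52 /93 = -0.56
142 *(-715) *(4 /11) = -36920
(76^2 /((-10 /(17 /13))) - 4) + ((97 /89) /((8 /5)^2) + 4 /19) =-5337027909 /7034560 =-758.69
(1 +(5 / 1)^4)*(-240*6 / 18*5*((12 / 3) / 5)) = -200320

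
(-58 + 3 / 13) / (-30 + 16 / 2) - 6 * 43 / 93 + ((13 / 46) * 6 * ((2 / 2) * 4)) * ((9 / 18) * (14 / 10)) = 4689611 / 1019590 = 4.60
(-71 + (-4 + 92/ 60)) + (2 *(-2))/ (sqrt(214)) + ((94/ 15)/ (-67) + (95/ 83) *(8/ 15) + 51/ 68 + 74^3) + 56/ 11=495677043773/ 1223420-2 *sqrt(214)/ 107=405156.62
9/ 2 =4.50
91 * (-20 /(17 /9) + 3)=-11739 /17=-690.53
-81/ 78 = -27/ 26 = -1.04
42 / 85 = 0.49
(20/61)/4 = 0.08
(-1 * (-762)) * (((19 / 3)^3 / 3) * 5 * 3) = 8710930 / 9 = 967881.11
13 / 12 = 1.08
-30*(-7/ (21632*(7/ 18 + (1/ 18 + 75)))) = 135/ 1049152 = 0.00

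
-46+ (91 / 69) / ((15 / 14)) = -44.77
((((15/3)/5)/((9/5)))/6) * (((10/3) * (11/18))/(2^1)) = 275/2916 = 0.09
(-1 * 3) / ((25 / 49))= -147 / 25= -5.88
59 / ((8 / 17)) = 1003 / 8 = 125.38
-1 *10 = -10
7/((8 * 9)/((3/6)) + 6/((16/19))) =56/1209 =0.05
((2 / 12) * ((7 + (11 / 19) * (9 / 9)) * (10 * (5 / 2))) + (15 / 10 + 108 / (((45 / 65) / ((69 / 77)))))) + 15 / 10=255105 / 1463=174.37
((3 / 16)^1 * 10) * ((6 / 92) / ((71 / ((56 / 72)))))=35 / 26128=0.00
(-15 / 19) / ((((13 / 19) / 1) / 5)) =-75 / 13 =-5.77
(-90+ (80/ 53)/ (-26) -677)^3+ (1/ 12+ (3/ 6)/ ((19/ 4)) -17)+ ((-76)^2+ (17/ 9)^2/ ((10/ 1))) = -4543656003243132464477/ 10067607629820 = -451314370.83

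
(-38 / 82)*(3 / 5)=-0.28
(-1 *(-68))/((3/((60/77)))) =1360/77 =17.66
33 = 33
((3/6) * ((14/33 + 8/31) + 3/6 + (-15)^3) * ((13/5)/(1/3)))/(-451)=89736803/3075820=29.17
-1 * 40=-40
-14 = -14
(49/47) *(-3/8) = -147/376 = -0.39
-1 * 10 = -10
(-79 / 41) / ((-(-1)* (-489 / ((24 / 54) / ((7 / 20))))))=6320 / 1263087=0.01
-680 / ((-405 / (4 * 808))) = 439552 / 81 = 5426.57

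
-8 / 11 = -0.73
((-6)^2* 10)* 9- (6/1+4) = 3230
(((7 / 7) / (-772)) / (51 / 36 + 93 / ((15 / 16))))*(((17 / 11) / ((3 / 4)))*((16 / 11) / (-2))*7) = 19040 / 140982061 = 0.00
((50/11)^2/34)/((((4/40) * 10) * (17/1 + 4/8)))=500/14399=0.03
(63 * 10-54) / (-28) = -144 / 7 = -20.57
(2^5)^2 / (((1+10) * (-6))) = -512 / 33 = -15.52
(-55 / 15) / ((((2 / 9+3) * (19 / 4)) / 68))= -8976 / 551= -16.29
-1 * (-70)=70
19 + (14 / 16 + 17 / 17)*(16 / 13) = 277 / 13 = 21.31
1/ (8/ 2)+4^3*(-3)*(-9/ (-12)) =-575/ 4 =-143.75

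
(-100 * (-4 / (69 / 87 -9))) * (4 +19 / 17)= -249.43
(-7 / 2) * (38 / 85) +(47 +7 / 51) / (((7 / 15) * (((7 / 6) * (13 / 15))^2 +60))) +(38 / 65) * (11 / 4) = 2597151373 / 1529305414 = 1.70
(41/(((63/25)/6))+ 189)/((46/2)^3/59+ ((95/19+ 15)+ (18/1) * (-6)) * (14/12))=355121/128303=2.77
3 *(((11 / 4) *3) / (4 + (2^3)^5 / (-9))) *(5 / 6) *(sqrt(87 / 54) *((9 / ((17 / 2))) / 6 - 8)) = 9405 *sqrt(58) / 1271872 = 0.06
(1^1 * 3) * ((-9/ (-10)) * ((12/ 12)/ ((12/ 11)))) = 99/ 40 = 2.48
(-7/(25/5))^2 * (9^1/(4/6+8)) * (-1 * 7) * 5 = -9261/130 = -71.24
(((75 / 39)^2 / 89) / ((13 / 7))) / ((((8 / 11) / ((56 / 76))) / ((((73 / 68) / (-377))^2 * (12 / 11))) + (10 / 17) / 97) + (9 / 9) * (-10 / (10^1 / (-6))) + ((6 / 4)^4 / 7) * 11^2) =0.00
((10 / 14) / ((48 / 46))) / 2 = 115 / 336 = 0.34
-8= -8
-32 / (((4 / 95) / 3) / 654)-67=-1491187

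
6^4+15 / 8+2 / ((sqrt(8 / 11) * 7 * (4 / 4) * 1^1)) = sqrt(22) / 14+10383 / 8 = 1298.21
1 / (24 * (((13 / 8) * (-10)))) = -1 / 390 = -0.00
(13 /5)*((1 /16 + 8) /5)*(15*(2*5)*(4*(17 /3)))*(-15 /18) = -47515 /4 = -11878.75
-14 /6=-7 /3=-2.33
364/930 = 0.39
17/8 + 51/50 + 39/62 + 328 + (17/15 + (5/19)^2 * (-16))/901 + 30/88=22101720030817/66548400600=332.11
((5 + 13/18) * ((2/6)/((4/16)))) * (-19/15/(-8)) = 1957/1620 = 1.21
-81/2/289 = -81/578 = -0.14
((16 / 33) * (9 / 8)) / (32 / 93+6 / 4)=1116 / 3773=0.30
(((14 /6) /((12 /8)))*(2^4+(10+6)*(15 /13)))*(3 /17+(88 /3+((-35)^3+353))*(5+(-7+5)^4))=-95145481088 /1989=-47835837.65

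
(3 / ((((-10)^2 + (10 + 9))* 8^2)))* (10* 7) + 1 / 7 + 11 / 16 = 3267 / 3808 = 0.86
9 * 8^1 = 72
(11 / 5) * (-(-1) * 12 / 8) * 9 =297 / 10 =29.70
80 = 80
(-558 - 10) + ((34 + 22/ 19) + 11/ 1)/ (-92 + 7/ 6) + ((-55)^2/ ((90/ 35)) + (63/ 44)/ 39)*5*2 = 298408888477/ 26653770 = 11195.75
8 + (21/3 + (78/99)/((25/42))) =4489/275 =16.32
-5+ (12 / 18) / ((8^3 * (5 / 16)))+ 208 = 48721 / 240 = 203.00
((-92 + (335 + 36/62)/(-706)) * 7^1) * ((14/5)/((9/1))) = -19834367/98487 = -201.39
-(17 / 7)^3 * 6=-29478 / 343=-85.94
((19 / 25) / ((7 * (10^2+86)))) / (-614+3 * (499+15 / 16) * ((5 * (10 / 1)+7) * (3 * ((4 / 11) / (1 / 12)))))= 209 / 400485662850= 0.00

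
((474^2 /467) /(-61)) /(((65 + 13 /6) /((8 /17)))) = -10784448 /195164437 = -0.06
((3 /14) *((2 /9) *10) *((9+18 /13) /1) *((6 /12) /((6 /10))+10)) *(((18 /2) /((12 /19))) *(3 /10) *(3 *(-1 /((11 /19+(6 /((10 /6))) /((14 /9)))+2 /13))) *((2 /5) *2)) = -9503325 /52684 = -180.38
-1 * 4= -4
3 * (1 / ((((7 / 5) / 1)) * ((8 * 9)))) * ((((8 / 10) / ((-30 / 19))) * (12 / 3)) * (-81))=171 / 35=4.89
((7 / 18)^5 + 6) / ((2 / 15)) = 56771075 / 1259712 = 45.07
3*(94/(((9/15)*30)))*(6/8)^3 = 423/64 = 6.61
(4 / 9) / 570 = 2 / 2565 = 0.00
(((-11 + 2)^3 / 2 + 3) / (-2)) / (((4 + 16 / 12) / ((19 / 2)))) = 41211 / 128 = 321.96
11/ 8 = 1.38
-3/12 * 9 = -9/4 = -2.25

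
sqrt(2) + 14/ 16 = 7/ 8 + sqrt(2) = 2.29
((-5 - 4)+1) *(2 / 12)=-1.33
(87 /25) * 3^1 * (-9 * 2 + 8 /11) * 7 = -69426 /55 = -1262.29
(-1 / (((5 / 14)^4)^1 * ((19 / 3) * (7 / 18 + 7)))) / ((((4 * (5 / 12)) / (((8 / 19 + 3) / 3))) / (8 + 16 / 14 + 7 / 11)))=-414427104 / 47155625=-8.79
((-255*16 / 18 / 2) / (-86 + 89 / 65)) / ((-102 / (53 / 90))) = -3445 / 445581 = -0.01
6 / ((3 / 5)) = 10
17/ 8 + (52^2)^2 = 58492945/ 8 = 7311618.12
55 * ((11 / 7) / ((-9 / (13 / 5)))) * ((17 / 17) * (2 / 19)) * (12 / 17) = -12584 / 6783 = -1.86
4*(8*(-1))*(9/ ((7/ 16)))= -4608/ 7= -658.29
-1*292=-292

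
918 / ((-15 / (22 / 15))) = -2244 / 25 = -89.76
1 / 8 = 0.12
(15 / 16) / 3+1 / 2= 13 / 16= 0.81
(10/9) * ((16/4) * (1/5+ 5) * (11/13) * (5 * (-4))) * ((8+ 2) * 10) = -352000/9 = -39111.11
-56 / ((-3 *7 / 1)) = 8 / 3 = 2.67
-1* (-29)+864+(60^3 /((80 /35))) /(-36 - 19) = -9077 /11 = -825.18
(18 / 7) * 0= 0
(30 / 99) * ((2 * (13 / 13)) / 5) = 4 / 33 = 0.12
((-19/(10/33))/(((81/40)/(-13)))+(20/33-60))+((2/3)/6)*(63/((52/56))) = 1353910/3861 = 350.66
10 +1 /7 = 71 /7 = 10.14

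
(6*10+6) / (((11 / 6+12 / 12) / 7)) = 2772 / 17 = 163.06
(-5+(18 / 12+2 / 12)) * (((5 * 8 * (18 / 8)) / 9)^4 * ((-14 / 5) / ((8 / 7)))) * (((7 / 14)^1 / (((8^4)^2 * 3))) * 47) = 1439375 / 37748736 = 0.04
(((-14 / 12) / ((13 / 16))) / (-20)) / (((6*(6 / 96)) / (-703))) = -78736 / 585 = -134.59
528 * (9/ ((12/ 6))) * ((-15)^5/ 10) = -180427500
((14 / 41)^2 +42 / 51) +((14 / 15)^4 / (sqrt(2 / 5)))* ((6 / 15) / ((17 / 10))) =76832* sqrt(10) / 860625 +26866 / 28577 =1.22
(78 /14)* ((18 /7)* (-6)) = -4212 /49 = -85.96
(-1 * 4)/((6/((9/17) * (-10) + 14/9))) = 1144/459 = 2.49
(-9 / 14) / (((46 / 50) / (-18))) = 2025 / 161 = 12.58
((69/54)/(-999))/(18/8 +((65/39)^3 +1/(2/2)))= -2/12321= -0.00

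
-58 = -58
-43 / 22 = -1.95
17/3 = 5.67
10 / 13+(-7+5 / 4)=-259 / 52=-4.98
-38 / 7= -5.43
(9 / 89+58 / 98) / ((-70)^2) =1511 / 10684450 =0.00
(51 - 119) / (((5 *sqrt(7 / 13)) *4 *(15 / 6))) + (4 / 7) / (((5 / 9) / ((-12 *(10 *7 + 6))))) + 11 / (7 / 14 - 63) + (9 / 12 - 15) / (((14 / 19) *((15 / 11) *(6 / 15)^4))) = -167128987 / 112000 - 34 *sqrt(91) / 175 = -1494.08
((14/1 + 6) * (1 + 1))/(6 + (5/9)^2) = 3240/511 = 6.34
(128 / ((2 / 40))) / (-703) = -2560 / 703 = -3.64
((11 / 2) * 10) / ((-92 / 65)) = -3575 / 92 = -38.86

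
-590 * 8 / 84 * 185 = -218300 / 21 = -10395.24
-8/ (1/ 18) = -144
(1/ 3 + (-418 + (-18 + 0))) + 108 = -983/ 3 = -327.67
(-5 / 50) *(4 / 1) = -0.40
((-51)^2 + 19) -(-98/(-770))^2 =7925451/3025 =2619.98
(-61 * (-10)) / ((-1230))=-61 / 123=-0.50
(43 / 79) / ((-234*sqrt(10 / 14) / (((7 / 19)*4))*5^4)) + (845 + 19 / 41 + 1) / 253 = 3155 / 943 - 602*sqrt(35) / 548803125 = 3.35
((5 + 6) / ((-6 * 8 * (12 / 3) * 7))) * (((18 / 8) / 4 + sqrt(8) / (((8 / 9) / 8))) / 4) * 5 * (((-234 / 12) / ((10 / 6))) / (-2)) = -3861 * sqrt(2) / 3584 - 3861 / 114688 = -1.56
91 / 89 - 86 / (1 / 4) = -30525 / 89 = -342.98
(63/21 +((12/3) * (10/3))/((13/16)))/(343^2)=757/4588311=0.00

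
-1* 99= -99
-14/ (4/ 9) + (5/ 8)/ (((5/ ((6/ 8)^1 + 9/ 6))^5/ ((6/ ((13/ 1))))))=-31.49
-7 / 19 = -0.37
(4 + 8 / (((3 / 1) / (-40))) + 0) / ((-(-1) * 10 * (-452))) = 0.02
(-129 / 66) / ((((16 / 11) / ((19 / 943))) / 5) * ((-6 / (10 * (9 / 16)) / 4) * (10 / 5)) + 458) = -61275 / 14116892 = -0.00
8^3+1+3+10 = 526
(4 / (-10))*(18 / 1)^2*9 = -5832 / 5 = -1166.40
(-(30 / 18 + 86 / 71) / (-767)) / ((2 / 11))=6743 / 326742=0.02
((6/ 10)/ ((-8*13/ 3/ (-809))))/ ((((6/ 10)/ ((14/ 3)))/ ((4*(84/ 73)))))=475692/ 949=501.26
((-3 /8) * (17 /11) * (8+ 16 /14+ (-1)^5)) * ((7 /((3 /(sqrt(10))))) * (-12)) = 2907 * sqrt(10) /22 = 417.85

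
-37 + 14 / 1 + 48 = 25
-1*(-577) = 577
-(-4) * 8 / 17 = 32 / 17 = 1.88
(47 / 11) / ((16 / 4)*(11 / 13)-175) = -611 / 24541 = -0.02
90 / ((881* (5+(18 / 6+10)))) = 5 / 881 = 0.01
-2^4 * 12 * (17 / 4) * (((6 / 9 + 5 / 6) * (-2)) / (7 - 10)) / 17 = -48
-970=-970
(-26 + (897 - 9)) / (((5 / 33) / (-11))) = -312906 / 5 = -62581.20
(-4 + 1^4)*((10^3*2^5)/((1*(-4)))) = 24000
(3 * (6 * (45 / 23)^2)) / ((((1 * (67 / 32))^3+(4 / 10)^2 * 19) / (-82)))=-816168960000 / 1764998449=-462.42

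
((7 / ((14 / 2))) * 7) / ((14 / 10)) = 5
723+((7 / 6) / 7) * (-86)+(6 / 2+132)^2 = 56801 / 3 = 18933.67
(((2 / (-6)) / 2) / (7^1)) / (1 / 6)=-1 / 7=-0.14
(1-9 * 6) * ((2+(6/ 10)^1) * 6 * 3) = -12402/ 5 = -2480.40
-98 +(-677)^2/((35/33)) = 15121427/35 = 432040.77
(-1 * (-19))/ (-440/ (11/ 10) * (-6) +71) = 19/ 2471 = 0.01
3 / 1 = 3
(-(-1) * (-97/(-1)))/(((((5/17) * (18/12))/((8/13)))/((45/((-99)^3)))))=-26384/4204629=-0.01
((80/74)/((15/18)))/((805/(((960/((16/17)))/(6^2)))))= 272/5957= 0.05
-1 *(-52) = 52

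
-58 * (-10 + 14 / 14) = 522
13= 13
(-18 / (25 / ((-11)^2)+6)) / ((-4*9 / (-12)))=-726 / 751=-0.97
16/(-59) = -16/59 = -0.27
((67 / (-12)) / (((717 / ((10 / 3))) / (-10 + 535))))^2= 3436890625 / 18507204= 185.71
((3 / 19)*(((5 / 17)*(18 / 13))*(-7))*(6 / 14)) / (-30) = 0.01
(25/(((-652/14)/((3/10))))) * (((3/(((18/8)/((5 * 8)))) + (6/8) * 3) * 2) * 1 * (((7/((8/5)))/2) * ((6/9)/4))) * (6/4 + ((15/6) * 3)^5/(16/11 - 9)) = 2273958127525/110829568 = 20517.61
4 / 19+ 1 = 23 / 19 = 1.21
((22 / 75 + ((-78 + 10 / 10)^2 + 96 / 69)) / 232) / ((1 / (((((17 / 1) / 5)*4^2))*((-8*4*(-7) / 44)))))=19478740624 / 2751375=7079.64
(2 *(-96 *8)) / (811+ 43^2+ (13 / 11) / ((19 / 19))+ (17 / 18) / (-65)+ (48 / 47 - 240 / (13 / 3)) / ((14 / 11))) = -6503777280 / 11087133247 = -0.59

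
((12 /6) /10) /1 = 1 /5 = 0.20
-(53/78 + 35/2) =-709/39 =-18.18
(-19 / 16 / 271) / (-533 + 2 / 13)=247 / 30035472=0.00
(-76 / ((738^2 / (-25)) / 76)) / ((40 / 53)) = 0.35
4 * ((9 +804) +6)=3276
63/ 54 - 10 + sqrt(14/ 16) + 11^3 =sqrt(14)/ 4 + 7933/ 6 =1323.10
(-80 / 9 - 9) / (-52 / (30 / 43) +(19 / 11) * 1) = 8855 / 36039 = 0.25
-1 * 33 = -33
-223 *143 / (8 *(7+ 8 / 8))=-31889 / 64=-498.27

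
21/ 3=7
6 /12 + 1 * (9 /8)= 13 /8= 1.62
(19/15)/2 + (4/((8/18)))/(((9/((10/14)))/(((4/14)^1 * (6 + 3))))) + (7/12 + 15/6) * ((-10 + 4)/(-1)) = 15413/735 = 20.97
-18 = -18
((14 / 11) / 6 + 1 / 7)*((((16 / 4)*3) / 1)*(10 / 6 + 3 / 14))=12956 / 1617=8.01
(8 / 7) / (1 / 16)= 128 / 7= 18.29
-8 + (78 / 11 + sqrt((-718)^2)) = 7888 / 11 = 717.09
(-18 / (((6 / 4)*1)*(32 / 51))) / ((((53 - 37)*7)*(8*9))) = -0.00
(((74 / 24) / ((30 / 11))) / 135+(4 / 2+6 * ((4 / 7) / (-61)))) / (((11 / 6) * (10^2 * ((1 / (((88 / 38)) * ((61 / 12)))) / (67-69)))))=-40511789 / 161595000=-0.25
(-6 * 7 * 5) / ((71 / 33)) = -6930 / 71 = -97.61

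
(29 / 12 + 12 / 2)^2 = 10201 / 144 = 70.84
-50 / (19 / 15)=-750 / 19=-39.47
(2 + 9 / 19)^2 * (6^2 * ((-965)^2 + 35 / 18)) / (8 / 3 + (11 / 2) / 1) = 25118963.72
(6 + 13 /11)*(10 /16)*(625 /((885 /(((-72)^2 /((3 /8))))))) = 28440000 /649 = 43821.26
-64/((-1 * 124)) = 16/31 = 0.52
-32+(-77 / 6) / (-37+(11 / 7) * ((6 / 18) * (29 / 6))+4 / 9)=-45189 / 1429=-31.62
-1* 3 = -3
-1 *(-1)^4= -1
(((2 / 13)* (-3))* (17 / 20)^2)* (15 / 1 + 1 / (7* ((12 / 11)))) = -367319 / 72800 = -5.05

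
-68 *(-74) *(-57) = -286824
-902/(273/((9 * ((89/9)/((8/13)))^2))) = -46440823/6048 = -7678.71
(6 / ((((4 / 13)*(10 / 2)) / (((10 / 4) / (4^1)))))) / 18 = 13 / 96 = 0.14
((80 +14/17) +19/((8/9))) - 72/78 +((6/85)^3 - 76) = 1614340339/63869000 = 25.28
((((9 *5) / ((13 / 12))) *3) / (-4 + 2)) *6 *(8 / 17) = -38880 / 221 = -175.93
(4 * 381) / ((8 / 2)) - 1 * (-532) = 913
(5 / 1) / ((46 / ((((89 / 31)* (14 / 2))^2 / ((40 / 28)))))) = 2716903 / 88412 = 30.73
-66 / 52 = -33 / 26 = -1.27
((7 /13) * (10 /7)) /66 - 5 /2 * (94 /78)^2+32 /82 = -4429913 /1371942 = -3.23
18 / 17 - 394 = -6680 / 17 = -392.94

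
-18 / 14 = -9 / 7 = -1.29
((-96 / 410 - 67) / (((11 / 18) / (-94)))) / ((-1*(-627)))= 706692 / 42845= 16.49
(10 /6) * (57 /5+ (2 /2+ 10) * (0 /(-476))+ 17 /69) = 4018 /207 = 19.41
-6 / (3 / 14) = -28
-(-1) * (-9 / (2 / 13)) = -58.50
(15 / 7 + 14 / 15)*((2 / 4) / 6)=323 / 1260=0.26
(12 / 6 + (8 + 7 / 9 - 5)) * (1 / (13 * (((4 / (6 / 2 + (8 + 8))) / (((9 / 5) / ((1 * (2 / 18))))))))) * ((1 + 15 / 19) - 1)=27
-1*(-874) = 874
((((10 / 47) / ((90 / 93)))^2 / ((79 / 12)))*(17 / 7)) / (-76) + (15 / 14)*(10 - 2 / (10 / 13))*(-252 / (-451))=139113150235 / 31403079939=4.43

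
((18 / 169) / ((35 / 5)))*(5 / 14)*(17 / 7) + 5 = 290600 / 57967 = 5.01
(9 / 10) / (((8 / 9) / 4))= 81 / 20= 4.05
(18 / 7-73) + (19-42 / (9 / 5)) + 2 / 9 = -4696 / 63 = -74.54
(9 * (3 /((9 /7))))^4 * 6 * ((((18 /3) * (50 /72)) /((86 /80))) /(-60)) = -3241350 /43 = -75380.23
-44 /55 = -4 /5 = -0.80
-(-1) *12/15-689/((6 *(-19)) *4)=2.31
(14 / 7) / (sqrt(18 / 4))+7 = 7.94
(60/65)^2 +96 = 16368/169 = 96.85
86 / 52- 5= -3.35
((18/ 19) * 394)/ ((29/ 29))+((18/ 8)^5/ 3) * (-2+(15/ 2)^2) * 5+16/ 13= 5653825585/ 1011712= 5588.37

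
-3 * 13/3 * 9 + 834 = 717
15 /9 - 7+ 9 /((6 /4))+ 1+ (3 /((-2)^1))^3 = -1.71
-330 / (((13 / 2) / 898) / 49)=-2233947.69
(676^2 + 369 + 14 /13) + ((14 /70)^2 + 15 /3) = 148639113 /325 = 457351.12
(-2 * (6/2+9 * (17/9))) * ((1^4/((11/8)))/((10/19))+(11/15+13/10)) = -4508/33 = -136.61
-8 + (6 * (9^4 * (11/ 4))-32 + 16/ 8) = 216437/ 2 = 108218.50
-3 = -3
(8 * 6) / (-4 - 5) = -16 / 3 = -5.33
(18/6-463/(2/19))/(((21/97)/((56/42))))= -1705454/63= -27070.70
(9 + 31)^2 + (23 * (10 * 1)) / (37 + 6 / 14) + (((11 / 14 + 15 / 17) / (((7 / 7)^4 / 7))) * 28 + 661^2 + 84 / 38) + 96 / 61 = 1132732977572 / 2581093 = 438857.87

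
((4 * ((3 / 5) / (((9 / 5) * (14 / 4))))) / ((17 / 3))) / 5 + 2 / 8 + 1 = 3007 / 2380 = 1.26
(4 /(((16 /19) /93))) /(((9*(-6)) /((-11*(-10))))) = -899.86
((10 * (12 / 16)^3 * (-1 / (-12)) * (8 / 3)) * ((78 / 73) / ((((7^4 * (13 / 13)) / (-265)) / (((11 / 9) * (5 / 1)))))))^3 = -850287432693359375 / 2756861963812565504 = -0.31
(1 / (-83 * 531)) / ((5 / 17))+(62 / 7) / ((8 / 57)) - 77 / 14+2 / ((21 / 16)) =364850509 / 6170220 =59.13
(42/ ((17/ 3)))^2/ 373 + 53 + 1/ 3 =17295148/ 323391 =53.48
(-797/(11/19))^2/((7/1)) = 229310449/847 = 270732.53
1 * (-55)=-55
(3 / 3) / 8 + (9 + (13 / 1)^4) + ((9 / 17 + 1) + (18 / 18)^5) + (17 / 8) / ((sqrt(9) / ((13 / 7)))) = 40803629 / 1428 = 28573.97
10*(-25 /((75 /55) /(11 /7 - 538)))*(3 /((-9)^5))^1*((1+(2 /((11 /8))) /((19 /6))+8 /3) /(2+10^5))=-242854625 /1178051110551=-0.00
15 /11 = 1.36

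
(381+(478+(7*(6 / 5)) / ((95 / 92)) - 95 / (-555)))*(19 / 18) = 22864352 / 24975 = 915.49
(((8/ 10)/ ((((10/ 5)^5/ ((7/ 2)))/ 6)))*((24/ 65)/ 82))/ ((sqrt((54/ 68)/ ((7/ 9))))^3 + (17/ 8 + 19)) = 5520580884/ 49215410816575 - 131167512*sqrt(714)/ 639800340615475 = 0.00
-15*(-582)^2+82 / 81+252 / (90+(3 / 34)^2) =-4757922049450 / 936441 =-5080856.19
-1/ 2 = -0.50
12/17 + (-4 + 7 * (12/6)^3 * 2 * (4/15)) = 6776/255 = 26.57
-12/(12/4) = -4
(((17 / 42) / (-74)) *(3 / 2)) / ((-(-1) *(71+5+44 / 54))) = -27 / 252784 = -0.00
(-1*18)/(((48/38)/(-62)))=1767/2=883.50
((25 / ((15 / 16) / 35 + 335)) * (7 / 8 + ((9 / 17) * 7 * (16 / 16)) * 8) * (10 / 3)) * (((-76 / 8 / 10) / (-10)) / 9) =2760415 / 34446114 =0.08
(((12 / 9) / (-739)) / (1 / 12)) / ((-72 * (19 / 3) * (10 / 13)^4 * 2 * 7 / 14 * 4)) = 28561 / 842460000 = 0.00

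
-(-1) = 1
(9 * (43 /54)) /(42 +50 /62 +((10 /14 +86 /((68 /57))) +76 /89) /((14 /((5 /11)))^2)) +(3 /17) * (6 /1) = 41754758837762 /34059363968499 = 1.23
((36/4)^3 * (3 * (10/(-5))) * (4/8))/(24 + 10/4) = -4374/53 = -82.53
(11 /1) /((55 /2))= 2 /5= 0.40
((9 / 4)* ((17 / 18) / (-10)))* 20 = -17 / 4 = -4.25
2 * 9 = 18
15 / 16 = 0.94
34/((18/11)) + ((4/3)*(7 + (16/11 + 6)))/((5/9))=27457/495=55.47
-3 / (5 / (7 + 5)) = -36 / 5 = -7.20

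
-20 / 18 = -10 / 9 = -1.11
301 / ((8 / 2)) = 301 / 4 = 75.25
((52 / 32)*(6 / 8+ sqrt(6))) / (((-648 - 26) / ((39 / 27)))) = -169*sqrt(6) / 48528 - 169 / 64704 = -0.01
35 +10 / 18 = 320 / 9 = 35.56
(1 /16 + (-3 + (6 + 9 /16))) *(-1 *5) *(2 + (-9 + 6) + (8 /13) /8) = 435 /26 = 16.73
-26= -26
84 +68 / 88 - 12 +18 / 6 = 1667 / 22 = 75.77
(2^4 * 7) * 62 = 6944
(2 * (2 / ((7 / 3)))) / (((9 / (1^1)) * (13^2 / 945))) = 180 / 169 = 1.07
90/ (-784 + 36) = -45/ 374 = -0.12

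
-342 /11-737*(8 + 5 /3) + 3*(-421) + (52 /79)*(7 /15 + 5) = -109687256 /13035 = -8414.83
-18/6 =-3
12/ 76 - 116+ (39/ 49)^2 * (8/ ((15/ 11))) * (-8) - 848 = -226629197/ 228095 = -993.57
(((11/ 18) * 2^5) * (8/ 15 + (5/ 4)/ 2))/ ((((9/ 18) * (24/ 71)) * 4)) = 108559/ 3240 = 33.51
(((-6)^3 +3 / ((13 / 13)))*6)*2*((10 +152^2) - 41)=-58974588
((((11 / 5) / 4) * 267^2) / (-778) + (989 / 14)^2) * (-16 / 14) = -5645.73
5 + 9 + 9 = 23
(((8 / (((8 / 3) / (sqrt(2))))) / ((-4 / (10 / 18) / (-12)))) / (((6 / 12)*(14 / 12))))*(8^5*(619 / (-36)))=-6829773.35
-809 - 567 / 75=-20414 / 25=-816.56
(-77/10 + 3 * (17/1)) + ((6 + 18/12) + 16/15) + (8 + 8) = 1018/15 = 67.87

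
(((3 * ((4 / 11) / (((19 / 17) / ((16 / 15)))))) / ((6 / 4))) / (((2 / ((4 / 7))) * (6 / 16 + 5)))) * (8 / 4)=69632 / 943635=0.07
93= 93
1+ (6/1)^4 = 1297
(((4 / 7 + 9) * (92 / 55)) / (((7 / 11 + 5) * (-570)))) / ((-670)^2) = -23 / 2071807500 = -0.00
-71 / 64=-1.11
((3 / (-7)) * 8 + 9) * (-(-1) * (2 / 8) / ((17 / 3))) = 117 / 476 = 0.25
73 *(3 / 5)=219 / 5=43.80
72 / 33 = 24 / 11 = 2.18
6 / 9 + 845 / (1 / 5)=12677 / 3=4225.67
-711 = -711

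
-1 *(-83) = 83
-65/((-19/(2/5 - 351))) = -22789/19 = -1199.42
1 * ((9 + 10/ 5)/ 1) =11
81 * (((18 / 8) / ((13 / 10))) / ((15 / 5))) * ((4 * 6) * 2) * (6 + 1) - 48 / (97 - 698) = 15701.62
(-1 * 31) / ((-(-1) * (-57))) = 31 / 57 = 0.54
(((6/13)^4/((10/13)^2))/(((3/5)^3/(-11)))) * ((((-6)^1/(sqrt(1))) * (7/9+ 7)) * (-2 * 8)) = -492800/169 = -2915.98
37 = 37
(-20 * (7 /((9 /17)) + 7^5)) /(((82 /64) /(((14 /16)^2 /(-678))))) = 37088590 /125091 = 296.49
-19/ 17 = -1.12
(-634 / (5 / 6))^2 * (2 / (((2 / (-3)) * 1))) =-43411248 / 25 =-1736449.92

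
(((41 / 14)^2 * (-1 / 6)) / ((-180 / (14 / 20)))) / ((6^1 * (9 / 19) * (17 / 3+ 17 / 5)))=31939 / 148055040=0.00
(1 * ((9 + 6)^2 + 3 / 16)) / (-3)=-1201 / 16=-75.06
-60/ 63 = -20/ 21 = -0.95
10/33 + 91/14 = 6.80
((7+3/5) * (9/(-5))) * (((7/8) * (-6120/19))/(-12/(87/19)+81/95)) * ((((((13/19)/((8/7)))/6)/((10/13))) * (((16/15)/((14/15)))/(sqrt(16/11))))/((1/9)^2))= -1275499953 * sqrt(11)/194840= -21711.94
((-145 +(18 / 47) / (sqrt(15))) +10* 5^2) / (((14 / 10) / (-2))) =-150 -12* sqrt(15) / 329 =-150.14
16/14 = 8/7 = 1.14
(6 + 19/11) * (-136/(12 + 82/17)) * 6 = -589560/1573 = -374.80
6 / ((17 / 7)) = 42 / 17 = 2.47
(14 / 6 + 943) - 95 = 2551 / 3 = 850.33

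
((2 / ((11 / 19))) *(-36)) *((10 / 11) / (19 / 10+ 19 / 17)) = -13600 / 363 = -37.47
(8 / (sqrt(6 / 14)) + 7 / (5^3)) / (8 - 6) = 7 / 250 + 4*sqrt(21) / 3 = 6.14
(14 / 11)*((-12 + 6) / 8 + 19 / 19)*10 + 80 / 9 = 1195 / 99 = 12.07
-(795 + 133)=-928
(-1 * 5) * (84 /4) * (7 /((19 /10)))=-7350 /19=-386.84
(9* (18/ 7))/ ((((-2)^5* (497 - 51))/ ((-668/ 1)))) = 13527/ 12488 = 1.08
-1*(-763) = 763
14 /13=1.08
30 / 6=5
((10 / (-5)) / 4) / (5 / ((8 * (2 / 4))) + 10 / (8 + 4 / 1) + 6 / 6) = -6 / 37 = -0.16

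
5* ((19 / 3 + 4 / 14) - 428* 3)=-134125 / 21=-6386.90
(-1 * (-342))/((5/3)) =1026/5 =205.20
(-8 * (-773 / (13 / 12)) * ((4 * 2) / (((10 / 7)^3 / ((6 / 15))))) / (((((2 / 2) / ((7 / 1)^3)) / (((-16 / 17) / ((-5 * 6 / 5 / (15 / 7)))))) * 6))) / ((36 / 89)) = 74001355456 / 248625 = 297642.46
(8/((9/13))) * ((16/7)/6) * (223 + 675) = 747136/189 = 3953.10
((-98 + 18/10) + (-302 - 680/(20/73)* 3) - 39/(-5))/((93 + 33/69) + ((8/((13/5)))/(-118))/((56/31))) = -9676935268/115415675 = -83.84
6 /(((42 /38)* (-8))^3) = -6859 /790272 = -0.01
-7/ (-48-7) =7/ 55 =0.13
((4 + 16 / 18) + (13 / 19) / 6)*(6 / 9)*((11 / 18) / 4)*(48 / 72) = 0.34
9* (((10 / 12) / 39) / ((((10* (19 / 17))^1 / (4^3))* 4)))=68 / 247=0.28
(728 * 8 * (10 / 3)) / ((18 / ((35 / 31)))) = 1019200 / 837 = 1217.68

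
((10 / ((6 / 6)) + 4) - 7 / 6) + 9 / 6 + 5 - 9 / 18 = 113 / 6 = 18.83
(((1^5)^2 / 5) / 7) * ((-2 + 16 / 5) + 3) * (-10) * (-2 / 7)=12 / 35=0.34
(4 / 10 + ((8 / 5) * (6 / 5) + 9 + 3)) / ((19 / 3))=1074 / 475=2.26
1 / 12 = 0.08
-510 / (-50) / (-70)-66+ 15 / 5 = -22101 / 350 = -63.15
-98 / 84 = -7 / 6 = -1.17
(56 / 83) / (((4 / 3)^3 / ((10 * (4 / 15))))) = 0.76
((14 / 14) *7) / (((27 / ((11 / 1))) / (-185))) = -14245 / 27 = -527.59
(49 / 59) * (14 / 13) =686 / 767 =0.89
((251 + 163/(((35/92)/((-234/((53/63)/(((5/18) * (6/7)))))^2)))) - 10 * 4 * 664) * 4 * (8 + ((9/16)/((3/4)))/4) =4772740036943/78652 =60681737.74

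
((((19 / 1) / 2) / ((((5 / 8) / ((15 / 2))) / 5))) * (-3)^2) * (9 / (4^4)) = 23085 / 128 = 180.35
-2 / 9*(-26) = 52 / 9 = 5.78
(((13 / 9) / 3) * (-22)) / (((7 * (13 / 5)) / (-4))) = 440 / 189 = 2.33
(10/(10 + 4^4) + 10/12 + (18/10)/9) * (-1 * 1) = -4273/3990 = -1.07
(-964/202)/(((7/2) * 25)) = -964/17675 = -0.05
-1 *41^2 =-1681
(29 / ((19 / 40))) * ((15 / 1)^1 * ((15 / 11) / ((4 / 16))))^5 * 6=4109810400000000000 / 3059969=1343088900573.83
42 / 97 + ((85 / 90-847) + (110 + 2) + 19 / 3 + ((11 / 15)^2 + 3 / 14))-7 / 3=-111353191 / 152775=-728.87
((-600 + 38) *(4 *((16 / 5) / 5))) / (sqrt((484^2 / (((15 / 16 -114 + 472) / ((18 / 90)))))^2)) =-1613783 / 146410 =-11.02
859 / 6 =143.17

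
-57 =-57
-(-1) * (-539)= -539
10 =10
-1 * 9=-9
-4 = -4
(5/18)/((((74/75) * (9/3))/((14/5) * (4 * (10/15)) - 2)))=1025/1998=0.51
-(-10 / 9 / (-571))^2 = -100 / 26409321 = -0.00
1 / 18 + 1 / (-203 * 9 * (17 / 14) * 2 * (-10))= 137 / 2465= 0.06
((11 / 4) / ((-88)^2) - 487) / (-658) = 195913 / 264704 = 0.74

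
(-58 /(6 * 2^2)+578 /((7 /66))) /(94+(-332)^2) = 457573 /9266712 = 0.05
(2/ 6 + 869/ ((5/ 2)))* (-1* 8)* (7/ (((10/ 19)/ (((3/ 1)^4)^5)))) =-3227028261217236/ 25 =-129081130448689.44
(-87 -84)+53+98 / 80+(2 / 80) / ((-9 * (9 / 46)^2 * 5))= -17027911 / 145800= -116.79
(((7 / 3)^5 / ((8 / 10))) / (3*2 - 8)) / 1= -84035 / 1944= -43.23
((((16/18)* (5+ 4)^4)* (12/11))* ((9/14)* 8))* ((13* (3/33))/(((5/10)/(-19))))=-1244595456/847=-1469416.12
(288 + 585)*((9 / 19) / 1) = 7857 / 19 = 413.53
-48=-48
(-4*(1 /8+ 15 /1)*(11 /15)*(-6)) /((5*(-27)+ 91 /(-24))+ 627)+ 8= 8.55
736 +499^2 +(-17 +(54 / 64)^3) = 8182844643 / 32768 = 249720.60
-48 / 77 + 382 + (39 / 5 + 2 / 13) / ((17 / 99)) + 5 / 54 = 1965513559 / 4594590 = 427.79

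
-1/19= -0.05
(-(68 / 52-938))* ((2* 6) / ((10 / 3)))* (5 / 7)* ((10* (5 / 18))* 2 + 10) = 487080 / 13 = 37467.69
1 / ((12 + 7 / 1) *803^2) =0.00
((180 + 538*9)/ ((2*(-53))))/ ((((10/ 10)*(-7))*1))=2511/ 371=6.77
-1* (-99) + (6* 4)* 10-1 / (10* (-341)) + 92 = 1469711 / 3410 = 431.00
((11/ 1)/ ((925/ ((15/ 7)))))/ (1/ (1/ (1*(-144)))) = -11/ 62160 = -0.00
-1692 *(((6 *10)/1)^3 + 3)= -365477076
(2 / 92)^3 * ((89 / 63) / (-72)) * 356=-0.00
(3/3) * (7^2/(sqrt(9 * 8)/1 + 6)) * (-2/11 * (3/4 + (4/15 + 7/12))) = 392/165 - 392 * sqrt(2)/165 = -0.98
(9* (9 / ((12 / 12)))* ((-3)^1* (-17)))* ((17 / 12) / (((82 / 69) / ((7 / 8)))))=11306547 / 2624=4308.90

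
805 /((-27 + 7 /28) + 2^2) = -460 /13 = -35.38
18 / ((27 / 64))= 128 / 3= 42.67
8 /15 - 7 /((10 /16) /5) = -832 /15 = -55.47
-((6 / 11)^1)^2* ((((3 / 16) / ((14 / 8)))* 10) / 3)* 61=-5490 / 847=-6.48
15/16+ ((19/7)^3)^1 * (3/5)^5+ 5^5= 53636495917/17150000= 3127.49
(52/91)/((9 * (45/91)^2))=4732/18225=0.26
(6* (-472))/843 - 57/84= -31771/7868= -4.04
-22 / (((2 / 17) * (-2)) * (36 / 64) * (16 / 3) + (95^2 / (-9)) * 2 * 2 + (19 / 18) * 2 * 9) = 3366 / 610901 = 0.01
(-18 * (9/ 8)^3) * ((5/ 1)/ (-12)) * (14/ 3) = 25515/ 512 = 49.83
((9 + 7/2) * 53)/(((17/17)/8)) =5300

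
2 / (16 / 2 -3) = 2 / 5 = 0.40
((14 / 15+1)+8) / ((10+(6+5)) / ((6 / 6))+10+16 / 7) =1043 / 3495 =0.30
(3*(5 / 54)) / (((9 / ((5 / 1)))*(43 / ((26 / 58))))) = 325 / 202014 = 0.00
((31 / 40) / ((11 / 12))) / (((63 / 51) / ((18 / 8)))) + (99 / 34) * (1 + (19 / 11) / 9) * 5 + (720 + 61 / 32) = 155152969 / 209440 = 740.80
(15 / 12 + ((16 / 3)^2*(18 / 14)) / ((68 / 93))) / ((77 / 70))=122015 / 2618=46.61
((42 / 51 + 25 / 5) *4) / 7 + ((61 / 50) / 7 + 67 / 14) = 24656 / 2975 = 8.29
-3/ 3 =-1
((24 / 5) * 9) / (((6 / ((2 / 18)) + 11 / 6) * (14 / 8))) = 5184 / 11725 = 0.44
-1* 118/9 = -118/9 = -13.11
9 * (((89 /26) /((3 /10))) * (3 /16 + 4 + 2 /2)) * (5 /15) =36935 /208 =177.57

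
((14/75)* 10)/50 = 14/375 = 0.04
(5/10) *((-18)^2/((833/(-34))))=-324/49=-6.61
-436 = -436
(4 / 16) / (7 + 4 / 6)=3 / 92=0.03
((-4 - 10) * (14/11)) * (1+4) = -89.09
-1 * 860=-860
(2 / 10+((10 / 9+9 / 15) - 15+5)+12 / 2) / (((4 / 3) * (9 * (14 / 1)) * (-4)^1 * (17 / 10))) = 47 / 25704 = 0.00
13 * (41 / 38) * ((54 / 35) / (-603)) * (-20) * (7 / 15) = 2132 / 6365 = 0.33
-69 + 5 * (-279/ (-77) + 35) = 9557/ 77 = 124.12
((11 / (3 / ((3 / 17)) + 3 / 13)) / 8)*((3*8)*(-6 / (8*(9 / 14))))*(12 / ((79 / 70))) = -15015 / 632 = -23.76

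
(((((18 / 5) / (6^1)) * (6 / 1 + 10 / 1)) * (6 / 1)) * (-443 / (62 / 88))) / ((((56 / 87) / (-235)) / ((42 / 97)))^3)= 4047846368475734550 / 28292863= 143069521401.06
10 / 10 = 1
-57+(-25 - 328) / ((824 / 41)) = -61441 / 824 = -74.56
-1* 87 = -87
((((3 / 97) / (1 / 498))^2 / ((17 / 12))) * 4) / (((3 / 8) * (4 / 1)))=446.54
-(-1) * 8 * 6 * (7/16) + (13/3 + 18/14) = 559/21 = 26.62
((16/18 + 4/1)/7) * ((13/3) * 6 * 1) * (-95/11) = -9880/63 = -156.83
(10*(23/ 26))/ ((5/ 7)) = 161/ 13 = 12.38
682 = 682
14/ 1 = 14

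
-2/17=-0.12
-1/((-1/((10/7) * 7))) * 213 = 2130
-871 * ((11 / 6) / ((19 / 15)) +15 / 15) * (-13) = 1053039 / 38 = 27711.55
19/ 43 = 0.44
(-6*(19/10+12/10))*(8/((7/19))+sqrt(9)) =-16089/35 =-459.69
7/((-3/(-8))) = 56/3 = 18.67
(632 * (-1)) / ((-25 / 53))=1339.84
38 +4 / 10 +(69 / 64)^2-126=-1770243 / 20480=-86.44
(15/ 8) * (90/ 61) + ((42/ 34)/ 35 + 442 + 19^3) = 7303.80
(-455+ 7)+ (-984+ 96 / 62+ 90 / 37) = -1637938 / 1147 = -1428.02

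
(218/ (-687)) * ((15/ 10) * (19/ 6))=-1.51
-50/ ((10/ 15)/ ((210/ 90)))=-175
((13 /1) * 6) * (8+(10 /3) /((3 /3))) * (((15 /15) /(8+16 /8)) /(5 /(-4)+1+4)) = 1768 /75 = 23.57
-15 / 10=-3 / 2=-1.50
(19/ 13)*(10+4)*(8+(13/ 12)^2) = 175693/ 936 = 187.71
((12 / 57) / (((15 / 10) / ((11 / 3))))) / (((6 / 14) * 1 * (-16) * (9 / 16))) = -616 / 4617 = -0.13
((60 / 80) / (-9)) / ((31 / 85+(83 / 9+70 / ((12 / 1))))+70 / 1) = -255 / 261386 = -0.00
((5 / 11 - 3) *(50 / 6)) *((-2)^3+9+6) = -148.48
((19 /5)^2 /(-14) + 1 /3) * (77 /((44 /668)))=-122411 /150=-816.07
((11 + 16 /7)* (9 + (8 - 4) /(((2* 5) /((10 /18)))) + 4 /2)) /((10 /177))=184729 /70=2638.99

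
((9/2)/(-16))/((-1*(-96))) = -3/1024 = -0.00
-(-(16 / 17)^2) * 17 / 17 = 256 / 289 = 0.89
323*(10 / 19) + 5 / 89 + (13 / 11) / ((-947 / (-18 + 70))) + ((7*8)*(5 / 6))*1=602599213 / 2781339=216.66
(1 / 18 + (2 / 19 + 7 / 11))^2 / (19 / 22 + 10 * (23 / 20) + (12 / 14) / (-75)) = 1573950175 / 30592869912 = 0.05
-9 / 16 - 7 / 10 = -101 / 80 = -1.26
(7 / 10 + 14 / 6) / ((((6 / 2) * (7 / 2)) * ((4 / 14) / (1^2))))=91 / 90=1.01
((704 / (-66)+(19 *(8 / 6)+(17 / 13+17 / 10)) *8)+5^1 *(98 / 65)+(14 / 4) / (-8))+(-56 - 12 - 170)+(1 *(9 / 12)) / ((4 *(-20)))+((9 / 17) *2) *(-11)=-144127 / 5440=-26.49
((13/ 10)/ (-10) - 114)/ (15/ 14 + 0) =-79891/ 750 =-106.52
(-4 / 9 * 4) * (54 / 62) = -48 / 31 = -1.55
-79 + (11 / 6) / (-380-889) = -601517 / 7614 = -79.00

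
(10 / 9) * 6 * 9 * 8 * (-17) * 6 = -48960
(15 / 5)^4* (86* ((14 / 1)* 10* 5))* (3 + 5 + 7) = 73143000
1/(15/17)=17/15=1.13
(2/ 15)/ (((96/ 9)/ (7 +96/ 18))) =37/ 240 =0.15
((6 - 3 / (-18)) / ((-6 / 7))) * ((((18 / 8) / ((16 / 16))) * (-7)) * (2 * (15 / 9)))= 9065 / 24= 377.71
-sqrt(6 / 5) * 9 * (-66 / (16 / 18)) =2673 * sqrt(30) / 20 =732.03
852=852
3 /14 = 0.21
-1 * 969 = -969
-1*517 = -517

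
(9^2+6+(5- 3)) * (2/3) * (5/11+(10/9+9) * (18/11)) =3026/3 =1008.67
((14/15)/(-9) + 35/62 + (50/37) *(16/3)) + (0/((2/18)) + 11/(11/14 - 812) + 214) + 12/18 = 781936600693/3517149330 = 222.32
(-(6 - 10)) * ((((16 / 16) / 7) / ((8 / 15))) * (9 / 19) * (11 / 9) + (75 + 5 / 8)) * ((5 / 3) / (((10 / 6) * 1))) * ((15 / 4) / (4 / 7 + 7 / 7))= 54975 / 76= 723.36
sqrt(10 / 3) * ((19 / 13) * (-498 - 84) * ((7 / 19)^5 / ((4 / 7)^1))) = -11411953 * sqrt(30) / 3388346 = -18.45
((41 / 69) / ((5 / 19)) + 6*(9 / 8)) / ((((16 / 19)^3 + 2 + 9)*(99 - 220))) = -85264229 / 13282424100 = -0.01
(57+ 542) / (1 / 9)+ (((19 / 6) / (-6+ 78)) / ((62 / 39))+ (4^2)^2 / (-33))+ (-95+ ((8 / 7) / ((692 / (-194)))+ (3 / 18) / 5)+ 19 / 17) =53467732816651 / 10109040480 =5289.10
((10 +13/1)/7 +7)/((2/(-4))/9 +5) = 1296/623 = 2.08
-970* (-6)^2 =-34920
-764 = -764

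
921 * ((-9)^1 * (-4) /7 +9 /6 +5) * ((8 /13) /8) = 150123 /182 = 824.85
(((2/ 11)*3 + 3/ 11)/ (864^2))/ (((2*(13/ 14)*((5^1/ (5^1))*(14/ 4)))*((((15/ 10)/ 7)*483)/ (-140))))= -35/ 153451584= -0.00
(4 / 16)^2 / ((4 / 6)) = 3 / 32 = 0.09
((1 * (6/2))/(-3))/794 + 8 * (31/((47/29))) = 153.02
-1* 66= -66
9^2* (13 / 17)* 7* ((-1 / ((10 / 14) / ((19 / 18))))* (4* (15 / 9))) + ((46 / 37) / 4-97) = -5495367 / 1258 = -4368.34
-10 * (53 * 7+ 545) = -9160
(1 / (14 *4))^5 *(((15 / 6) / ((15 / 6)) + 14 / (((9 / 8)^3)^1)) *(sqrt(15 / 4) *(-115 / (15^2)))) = -181631 *sqrt(15) / 36133511823360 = -0.00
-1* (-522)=522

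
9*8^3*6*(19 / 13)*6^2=18911232 / 13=1454710.15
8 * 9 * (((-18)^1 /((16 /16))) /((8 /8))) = -1296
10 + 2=12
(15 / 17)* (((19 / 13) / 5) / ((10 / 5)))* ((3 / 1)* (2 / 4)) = 171 / 884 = 0.19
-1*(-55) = 55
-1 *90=-90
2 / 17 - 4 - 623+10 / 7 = -74429 / 119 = -625.45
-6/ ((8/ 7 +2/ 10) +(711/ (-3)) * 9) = 105/ 37304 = 0.00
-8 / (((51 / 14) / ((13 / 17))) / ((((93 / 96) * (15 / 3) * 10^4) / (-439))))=70525000 / 380613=185.29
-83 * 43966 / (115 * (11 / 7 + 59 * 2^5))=-25544246 / 1521105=-16.79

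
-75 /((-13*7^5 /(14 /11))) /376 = 75 /64548484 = 0.00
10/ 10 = 1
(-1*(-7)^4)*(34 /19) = -81634 /19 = -4296.53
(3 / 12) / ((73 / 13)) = 13 / 292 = 0.04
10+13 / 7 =83 / 7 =11.86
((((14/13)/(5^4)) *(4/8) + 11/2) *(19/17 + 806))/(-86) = -1226506469/23757500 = -51.63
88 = 88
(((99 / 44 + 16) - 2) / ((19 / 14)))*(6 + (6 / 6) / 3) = 455 / 6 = 75.83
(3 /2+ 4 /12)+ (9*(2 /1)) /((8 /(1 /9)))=25 /12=2.08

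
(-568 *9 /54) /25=-284 /75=-3.79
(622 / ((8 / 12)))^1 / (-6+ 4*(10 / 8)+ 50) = 933 / 49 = 19.04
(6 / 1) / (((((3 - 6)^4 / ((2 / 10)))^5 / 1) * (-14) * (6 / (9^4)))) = -1 / 23250543750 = -0.00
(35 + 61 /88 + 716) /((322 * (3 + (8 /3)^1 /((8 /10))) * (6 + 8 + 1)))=66149 /2691920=0.02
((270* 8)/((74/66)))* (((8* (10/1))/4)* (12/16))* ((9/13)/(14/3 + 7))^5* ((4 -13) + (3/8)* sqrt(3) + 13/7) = -1227348109152/8081216279045 + 230127770466* sqrt(3)/28861486710875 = -0.14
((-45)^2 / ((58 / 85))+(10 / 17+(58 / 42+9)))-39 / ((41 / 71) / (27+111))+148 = -5257868251 / 848946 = -6193.41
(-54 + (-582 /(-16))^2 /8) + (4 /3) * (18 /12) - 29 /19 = 1088235 /9728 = 111.87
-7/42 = -1/6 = -0.17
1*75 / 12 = 25 / 4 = 6.25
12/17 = 0.71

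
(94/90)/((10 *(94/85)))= 17/180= 0.09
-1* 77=-77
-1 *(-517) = 517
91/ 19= 4.79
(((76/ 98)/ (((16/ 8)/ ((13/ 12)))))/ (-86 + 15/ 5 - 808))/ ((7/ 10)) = -1235/ 1833678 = -0.00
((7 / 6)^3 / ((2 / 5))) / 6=1715 / 2592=0.66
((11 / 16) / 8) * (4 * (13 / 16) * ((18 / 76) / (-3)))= -0.02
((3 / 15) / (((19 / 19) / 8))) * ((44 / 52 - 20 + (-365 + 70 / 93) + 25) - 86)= -4298248 / 6045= -711.04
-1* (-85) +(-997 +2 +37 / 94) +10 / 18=-909.05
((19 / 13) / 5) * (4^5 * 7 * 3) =408576 / 65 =6285.78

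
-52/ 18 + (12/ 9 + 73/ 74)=-379/ 666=-0.57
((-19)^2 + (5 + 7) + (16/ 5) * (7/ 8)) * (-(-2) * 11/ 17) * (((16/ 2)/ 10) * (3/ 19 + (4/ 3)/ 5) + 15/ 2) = 461807467/ 121125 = 3812.65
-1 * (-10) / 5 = 2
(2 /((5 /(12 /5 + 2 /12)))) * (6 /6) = 77 /75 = 1.03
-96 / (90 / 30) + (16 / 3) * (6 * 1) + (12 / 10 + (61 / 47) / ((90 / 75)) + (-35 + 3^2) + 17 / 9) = -92339 / 4230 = -21.83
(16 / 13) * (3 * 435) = 20880 / 13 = 1606.15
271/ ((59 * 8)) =271/ 472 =0.57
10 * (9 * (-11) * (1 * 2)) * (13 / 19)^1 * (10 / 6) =-42900 / 19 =-2257.89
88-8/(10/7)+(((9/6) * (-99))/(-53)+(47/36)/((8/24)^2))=102769/1060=96.95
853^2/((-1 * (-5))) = 727609/5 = 145521.80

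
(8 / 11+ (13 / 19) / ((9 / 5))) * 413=860279 / 1881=457.35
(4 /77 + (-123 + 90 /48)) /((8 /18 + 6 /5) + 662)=-3356145 /18396224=-0.18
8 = 8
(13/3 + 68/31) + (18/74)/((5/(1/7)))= 786902/120435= 6.53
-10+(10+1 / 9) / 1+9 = 82 / 9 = 9.11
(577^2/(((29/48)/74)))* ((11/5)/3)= 4336067296/145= 29903912.39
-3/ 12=-1/ 4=-0.25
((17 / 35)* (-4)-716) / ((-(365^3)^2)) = 25128 / 82760905001796875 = 0.00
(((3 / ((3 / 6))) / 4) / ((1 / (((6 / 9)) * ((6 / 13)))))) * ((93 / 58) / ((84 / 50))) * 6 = 6975 / 2639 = 2.64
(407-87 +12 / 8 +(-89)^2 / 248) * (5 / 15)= 87653 / 744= 117.81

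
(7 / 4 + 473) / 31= 1899 / 124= 15.31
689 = 689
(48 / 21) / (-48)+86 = 1805 / 21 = 85.95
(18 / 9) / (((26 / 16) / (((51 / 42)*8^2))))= 8704 / 91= 95.65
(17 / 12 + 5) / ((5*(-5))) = -77 / 300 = -0.26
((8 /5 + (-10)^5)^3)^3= -1952843767999328016127741954752493125707497337782272 /1953125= -999856009215655944257403900000000000000000000.00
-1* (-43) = 43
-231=-231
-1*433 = -433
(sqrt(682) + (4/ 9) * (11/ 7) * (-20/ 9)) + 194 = sqrt(682) + 109118/ 567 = 218.56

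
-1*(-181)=181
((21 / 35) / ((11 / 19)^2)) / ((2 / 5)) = 4.48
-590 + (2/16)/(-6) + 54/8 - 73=-656.27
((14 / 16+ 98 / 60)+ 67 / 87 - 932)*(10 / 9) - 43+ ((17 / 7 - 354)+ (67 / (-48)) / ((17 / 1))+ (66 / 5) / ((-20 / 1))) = -17731289551 / 12423600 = -1427.23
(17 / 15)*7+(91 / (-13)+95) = 1439 / 15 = 95.93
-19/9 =-2.11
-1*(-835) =835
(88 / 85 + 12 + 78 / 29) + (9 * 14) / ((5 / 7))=473588 / 2465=192.12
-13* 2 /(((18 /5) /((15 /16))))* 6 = -40.62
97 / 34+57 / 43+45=71899 / 1462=49.18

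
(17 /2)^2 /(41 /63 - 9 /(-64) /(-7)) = 291312 /2543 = 114.55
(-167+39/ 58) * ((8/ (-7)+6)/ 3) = -163999/ 609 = -269.29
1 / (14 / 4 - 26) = -2 / 45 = -0.04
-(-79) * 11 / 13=869 / 13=66.85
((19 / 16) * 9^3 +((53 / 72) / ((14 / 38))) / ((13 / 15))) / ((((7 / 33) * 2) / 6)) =125115969 / 10192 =12275.90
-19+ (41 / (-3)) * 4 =-221 / 3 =-73.67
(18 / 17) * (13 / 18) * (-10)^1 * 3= -390 / 17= -22.94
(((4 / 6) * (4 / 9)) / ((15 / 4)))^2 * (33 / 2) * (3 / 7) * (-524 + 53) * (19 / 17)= -16800256 / 722925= -23.24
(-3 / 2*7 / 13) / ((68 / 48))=-126 / 221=-0.57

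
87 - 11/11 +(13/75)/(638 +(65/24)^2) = 799185446/9292825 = 86.00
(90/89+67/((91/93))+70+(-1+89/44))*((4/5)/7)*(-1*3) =-150210993/3118115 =-48.17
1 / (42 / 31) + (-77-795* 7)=-236933 / 42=-5641.26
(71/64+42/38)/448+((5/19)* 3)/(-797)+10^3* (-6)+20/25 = -13023657578411/2170900480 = -5999.20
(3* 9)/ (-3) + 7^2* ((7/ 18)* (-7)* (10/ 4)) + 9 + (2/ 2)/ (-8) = -24019/ 72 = -333.60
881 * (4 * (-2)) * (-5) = 35240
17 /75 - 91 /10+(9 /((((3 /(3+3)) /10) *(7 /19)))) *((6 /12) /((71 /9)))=1646993 /74550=22.09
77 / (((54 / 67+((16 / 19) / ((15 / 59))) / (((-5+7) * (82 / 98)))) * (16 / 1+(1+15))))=60282915 / 69778112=0.86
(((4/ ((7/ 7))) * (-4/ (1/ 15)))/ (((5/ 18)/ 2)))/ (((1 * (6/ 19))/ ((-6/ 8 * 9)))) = 36936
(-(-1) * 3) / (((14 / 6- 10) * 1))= -9 / 23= -0.39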